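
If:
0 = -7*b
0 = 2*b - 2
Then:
No Solution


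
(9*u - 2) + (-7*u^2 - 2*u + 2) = -7*u^2 + 7*u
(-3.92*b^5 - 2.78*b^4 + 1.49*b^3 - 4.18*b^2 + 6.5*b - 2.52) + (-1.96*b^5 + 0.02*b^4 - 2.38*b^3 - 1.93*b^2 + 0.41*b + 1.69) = -5.88*b^5 - 2.76*b^4 - 0.89*b^3 - 6.11*b^2 + 6.91*b - 0.83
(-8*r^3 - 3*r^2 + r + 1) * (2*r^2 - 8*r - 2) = -16*r^5 + 58*r^4 + 42*r^3 - 10*r - 2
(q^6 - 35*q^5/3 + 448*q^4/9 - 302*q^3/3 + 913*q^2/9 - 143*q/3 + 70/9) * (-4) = -4*q^6 + 140*q^5/3 - 1792*q^4/9 + 1208*q^3/3 - 3652*q^2/9 + 572*q/3 - 280/9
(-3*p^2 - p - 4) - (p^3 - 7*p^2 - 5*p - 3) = -p^3 + 4*p^2 + 4*p - 1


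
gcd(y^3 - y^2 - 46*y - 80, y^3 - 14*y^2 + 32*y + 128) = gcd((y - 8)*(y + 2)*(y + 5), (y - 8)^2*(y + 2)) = y^2 - 6*y - 16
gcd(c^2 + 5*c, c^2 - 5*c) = c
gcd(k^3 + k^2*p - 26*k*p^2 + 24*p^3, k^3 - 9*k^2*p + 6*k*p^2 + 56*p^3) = -k + 4*p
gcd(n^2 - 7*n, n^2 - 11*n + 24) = 1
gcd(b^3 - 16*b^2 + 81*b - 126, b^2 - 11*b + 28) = b - 7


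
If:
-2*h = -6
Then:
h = 3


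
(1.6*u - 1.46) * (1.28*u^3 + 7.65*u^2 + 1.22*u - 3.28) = 2.048*u^4 + 10.3712*u^3 - 9.217*u^2 - 7.0292*u + 4.7888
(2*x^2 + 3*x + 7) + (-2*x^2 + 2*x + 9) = 5*x + 16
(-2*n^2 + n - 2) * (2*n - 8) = -4*n^3 + 18*n^2 - 12*n + 16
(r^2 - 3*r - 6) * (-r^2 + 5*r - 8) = -r^4 + 8*r^3 - 17*r^2 - 6*r + 48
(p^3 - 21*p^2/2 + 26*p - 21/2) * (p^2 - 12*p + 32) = p^5 - 45*p^4/2 + 184*p^3 - 1317*p^2/2 + 958*p - 336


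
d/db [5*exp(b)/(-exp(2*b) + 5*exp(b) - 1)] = 5*(exp(2*b) - 1)*exp(b)/(exp(4*b) - 10*exp(3*b) + 27*exp(2*b) - 10*exp(b) + 1)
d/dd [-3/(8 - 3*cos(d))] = 9*sin(d)/(3*cos(d) - 8)^2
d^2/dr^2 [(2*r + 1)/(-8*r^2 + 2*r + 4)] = ((2*r + 1)*(8*r - 1)^2 + 2*(12*r + 1)*(-4*r^2 + r + 2))/(-4*r^2 + r + 2)^3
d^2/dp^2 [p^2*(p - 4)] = 6*p - 8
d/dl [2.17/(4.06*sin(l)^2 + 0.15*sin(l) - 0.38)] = -(17.6204*sin(l) + 0.3255)*cos(l)/(4.06*sin(l)^2 + 0.15*sin(l) - 0.38)^2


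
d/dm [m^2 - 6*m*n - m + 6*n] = 2*m - 6*n - 1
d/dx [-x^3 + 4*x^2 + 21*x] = -3*x^2 + 8*x + 21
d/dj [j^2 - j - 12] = 2*j - 1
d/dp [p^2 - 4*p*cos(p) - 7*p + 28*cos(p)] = 4*p*sin(p) + 2*p - 28*sin(p) - 4*cos(p) - 7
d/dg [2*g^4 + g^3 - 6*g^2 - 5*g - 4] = 8*g^3 + 3*g^2 - 12*g - 5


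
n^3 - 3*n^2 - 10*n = n*(n - 5)*(n + 2)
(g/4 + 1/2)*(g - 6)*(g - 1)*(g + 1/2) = g^4/4 - 9*g^3/8 - 21*g^2/8 + 2*g + 3/2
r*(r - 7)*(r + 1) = r^3 - 6*r^2 - 7*r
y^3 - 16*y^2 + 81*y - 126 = (y - 7)*(y - 6)*(y - 3)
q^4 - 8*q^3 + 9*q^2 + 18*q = q*(q - 6)*(q - 3)*(q + 1)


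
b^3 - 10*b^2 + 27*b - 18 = (b - 6)*(b - 3)*(b - 1)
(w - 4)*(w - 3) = w^2 - 7*w + 12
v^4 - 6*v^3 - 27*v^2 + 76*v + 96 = (v - 8)*(v - 3)*(v + 1)*(v + 4)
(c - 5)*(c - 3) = c^2 - 8*c + 15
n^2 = n^2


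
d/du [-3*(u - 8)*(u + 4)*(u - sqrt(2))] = -9*u^2 + 6*sqrt(2)*u + 24*u - 12*sqrt(2) + 96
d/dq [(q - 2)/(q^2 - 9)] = (q^2 - 2*q*(q - 2) - 9)/(q^2 - 9)^2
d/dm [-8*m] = -8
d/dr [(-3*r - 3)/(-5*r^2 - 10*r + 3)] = 3*(5*r^2 + 10*r - 10*(r + 1)^2 - 3)/(5*r^2 + 10*r - 3)^2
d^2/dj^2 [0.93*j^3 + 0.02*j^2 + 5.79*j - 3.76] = 5.58*j + 0.04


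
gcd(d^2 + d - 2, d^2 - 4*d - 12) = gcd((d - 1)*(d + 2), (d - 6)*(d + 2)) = d + 2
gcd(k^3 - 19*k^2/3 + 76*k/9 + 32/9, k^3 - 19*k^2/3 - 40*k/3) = 1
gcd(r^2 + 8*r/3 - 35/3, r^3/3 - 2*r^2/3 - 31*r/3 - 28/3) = 1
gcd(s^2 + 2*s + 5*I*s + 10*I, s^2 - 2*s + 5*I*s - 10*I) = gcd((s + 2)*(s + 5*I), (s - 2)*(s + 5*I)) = s + 5*I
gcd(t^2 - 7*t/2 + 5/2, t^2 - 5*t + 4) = t - 1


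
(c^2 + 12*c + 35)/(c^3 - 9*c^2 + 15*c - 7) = (c^2 + 12*c + 35)/(c^3 - 9*c^2 + 15*c - 7)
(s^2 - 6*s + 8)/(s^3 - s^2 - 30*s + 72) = (s - 2)/(s^2 + 3*s - 18)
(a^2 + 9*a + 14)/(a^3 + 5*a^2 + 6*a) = (a + 7)/(a*(a + 3))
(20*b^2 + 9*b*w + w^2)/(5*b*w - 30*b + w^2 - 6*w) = (4*b + w)/(w - 6)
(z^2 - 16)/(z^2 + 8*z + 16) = (z - 4)/(z + 4)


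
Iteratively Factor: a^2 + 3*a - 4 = (a + 4)*(a - 1)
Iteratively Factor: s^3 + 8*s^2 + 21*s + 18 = (s + 3)*(s^2 + 5*s + 6) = (s + 2)*(s + 3)*(s + 3)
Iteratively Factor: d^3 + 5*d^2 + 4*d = (d)*(d^2 + 5*d + 4) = d*(d + 1)*(d + 4)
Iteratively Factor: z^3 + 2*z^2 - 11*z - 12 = (z - 3)*(z^2 + 5*z + 4) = (z - 3)*(z + 1)*(z + 4)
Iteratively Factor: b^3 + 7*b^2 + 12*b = (b + 3)*(b^2 + 4*b) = (b + 3)*(b + 4)*(b)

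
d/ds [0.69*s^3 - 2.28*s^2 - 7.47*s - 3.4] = 2.07*s^2 - 4.56*s - 7.47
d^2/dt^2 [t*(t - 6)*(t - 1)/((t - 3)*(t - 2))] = 4*(-5*t^3 + 18*t^2 - 36)/(t^6 - 15*t^5 + 93*t^4 - 305*t^3 + 558*t^2 - 540*t + 216)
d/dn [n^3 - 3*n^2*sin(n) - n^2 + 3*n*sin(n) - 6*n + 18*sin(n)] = -3*n^2*cos(n) + 3*n^2 - 6*n*sin(n) + 3*n*cos(n) - 2*n + 3*sin(n) + 18*cos(n) - 6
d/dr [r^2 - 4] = 2*r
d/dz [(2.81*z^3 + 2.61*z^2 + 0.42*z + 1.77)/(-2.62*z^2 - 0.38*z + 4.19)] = (-7.3622*z^4 - 2.1356*z^3 + 35.4303*z^2 + 31.1466*z + 2.4324)/(6.8644*z^4 + 1.9912*z^3 - 21.8112*z^2 - 3.1844*z + 17.5561)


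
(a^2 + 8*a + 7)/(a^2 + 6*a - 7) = (a + 1)/(a - 1)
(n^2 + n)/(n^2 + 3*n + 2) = n/(n + 2)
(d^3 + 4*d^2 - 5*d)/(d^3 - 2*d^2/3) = 3*(d^2 + 4*d - 5)/(d*(3*d - 2))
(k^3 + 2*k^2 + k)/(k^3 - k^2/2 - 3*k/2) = 2*(k + 1)/(2*k - 3)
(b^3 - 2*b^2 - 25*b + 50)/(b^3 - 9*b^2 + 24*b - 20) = (b + 5)/(b - 2)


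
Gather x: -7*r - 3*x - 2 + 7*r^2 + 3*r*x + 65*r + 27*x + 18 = 7*r^2 + 58*r + x*(3*r + 24) + 16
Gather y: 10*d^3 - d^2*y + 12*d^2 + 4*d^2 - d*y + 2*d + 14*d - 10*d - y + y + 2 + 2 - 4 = 10*d^3 + 16*d^2 + 6*d + y*(-d^2 - d)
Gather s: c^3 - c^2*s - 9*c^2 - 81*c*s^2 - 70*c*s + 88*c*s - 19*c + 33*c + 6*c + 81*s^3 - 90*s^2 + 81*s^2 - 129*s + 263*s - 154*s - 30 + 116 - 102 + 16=c^3 - 9*c^2 + 20*c + 81*s^3 + s^2*(-81*c - 9) + s*(-c^2 + 18*c - 20)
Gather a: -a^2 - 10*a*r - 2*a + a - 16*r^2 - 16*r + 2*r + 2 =-a^2 + a*(-10*r - 1) - 16*r^2 - 14*r + 2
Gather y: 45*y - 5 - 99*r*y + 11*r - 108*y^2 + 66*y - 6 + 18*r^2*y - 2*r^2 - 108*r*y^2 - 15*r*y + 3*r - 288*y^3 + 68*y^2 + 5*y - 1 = -2*r^2 + 14*r - 288*y^3 + y^2*(-108*r - 40) + y*(18*r^2 - 114*r + 116) - 12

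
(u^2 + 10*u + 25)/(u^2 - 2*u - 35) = (u + 5)/(u - 7)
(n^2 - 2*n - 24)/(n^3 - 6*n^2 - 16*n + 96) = 1/(n - 4)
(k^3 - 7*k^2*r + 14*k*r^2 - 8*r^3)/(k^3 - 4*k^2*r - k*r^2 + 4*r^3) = (k - 2*r)/(k + r)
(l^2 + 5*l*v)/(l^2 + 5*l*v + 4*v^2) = l*(l + 5*v)/(l^2 + 5*l*v + 4*v^2)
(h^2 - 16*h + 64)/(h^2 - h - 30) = (-h^2 + 16*h - 64)/(-h^2 + h + 30)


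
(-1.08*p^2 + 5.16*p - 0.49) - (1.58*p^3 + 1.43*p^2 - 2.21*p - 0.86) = -1.58*p^3 - 2.51*p^2 + 7.37*p + 0.37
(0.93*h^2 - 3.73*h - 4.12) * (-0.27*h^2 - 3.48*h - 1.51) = -0.2511*h^4 - 2.2293*h^3 + 12.6885*h^2 + 19.9699*h + 6.2212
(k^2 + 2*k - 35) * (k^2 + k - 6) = k^4 + 3*k^3 - 39*k^2 - 47*k + 210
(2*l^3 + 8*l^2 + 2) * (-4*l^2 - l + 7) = -8*l^5 - 34*l^4 + 6*l^3 + 48*l^2 - 2*l + 14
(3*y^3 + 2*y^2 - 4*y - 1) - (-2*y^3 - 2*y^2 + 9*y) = 5*y^3 + 4*y^2 - 13*y - 1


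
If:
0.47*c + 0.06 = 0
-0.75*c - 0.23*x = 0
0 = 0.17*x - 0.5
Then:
No Solution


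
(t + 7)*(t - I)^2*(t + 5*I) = t^4 + 7*t^3 + 3*I*t^3 + 9*t^2 + 21*I*t^2 + 63*t - 5*I*t - 35*I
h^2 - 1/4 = (h - 1/2)*(h + 1/2)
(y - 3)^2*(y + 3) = y^3 - 3*y^2 - 9*y + 27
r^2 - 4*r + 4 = (r - 2)^2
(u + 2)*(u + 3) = u^2 + 5*u + 6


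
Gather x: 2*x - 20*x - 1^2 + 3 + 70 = 72 - 18*x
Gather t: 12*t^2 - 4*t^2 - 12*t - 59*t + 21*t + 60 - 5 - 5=8*t^2 - 50*t + 50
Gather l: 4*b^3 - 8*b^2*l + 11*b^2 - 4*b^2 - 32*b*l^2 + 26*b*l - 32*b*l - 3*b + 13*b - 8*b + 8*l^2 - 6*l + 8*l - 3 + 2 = 4*b^3 + 7*b^2 + 2*b + l^2*(8 - 32*b) + l*(-8*b^2 - 6*b + 2) - 1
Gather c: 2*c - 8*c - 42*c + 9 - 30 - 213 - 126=-48*c - 360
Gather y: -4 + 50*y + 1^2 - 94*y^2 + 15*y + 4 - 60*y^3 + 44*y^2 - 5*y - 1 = -60*y^3 - 50*y^2 + 60*y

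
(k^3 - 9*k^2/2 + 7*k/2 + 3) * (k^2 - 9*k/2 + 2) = k^5 - 9*k^4 + 103*k^3/4 - 87*k^2/4 - 13*k/2 + 6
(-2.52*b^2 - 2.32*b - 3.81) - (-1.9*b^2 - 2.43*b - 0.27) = -0.62*b^2 + 0.11*b - 3.54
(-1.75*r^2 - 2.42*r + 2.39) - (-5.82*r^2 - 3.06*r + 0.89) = 4.07*r^2 + 0.64*r + 1.5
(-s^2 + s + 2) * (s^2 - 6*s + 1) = -s^4 + 7*s^3 - 5*s^2 - 11*s + 2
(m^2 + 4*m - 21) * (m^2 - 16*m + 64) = m^4 - 12*m^3 - 21*m^2 + 592*m - 1344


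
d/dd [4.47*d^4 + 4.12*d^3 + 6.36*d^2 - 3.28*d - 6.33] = 17.88*d^3 + 12.36*d^2 + 12.72*d - 3.28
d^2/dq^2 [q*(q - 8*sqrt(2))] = 2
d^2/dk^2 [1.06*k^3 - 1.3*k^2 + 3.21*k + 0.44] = 6.36*k - 2.6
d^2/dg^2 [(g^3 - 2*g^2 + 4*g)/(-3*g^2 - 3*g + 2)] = 2*(-69*g^3 + 54*g^2 - 84*g - 16)/(27*g^6 + 81*g^5 + 27*g^4 - 81*g^3 - 18*g^2 + 36*g - 8)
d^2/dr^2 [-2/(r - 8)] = -4/(r - 8)^3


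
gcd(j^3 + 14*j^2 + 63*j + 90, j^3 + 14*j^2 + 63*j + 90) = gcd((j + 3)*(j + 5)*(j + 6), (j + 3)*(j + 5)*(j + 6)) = j^3 + 14*j^2 + 63*j + 90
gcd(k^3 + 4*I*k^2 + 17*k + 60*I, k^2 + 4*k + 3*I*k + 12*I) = k + 3*I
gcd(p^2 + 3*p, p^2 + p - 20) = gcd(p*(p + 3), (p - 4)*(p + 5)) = 1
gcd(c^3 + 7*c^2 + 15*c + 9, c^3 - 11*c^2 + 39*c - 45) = 1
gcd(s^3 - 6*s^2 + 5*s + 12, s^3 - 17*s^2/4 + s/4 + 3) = s - 4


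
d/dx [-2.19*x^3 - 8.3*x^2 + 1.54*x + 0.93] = -6.57*x^2 - 16.6*x + 1.54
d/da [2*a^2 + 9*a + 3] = 4*a + 9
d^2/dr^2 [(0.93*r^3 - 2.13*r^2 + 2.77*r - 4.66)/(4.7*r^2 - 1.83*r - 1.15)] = (-2.27373675443232e-13*r^4 + 102.020594*r^3 - 674.96919*r^2 + 337.69461*r - 98.879128)/(103.823*r^6 - 121.2741*r^5 - 28.99101*r^4 + 53.218413*r^3 + 7.093545*r^2 - 7.260525*r - 1.520875)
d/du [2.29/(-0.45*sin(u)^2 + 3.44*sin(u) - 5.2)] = (2.061*sin(u) - 7.8776)*cos(u)/(0.45*sin(u)^2 - 3.44*sin(u) + 5.2)^2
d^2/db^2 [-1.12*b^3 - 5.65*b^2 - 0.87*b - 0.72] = -6.72*b - 11.3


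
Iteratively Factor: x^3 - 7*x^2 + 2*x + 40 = (x + 2)*(x^2 - 9*x + 20) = (x - 4)*(x + 2)*(x - 5)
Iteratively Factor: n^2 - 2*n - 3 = (n + 1)*(n - 3)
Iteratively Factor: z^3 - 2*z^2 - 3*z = (z)*(z^2 - 2*z - 3) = z*(z - 3)*(z + 1)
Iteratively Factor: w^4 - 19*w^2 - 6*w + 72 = (w - 4)*(w^3 + 4*w^2 - 3*w - 18) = (w - 4)*(w - 2)*(w^2 + 6*w + 9) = (w - 4)*(w - 2)*(w + 3)*(w + 3)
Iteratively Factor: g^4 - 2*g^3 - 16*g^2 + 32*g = (g - 4)*(g^3 + 2*g^2 - 8*g) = g*(g - 4)*(g^2 + 2*g - 8) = g*(g - 4)*(g - 2)*(g + 4)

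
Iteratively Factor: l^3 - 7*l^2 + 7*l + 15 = (l - 3)*(l^2 - 4*l - 5) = (l - 3)*(l + 1)*(l - 5)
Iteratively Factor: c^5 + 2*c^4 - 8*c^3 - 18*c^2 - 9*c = (c + 1)*(c^4 + c^3 - 9*c^2 - 9*c) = (c - 3)*(c + 1)*(c^3 + 4*c^2 + 3*c) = c*(c - 3)*(c + 1)*(c^2 + 4*c + 3) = c*(c - 3)*(c + 1)*(c + 3)*(c + 1)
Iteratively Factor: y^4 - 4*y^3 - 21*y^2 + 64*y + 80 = (y + 1)*(y^3 - 5*y^2 - 16*y + 80) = (y - 5)*(y + 1)*(y^2 - 16) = (y - 5)*(y + 1)*(y + 4)*(y - 4)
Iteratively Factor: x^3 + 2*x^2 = (x)*(x^2 + 2*x) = x*(x + 2)*(x)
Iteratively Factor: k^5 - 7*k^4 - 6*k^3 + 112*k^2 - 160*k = (k - 4)*(k^4 - 3*k^3 - 18*k^2 + 40*k) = (k - 4)*(k + 4)*(k^3 - 7*k^2 + 10*k) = (k - 4)*(k - 2)*(k + 4)*(k^2 - 5*k) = (k - 5)*(k - 4)*(k - 2)*(k + 4)*(k)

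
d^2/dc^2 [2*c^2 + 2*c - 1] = 4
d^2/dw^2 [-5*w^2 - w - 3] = -10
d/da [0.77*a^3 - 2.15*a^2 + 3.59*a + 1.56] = 2.31*a^2 - 4.3*a + 3.59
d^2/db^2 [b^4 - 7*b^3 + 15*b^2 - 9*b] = 12*b^2 - 42*b + 30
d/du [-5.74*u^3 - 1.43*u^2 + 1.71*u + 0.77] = -17.22*u^2 - 2.86*u + 1.71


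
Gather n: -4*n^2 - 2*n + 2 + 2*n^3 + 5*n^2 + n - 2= 2*n^3 + n^2 - n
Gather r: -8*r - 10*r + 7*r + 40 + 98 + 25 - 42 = 121 - 11*r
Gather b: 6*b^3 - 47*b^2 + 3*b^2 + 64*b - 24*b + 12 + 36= 6*b^3 - 44*b^2 + 40*b + 48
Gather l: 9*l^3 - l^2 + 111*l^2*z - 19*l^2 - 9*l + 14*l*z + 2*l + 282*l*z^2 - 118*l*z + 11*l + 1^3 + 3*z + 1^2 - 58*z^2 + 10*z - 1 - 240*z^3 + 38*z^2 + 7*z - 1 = 9*l^3 + l^2*(111*z - 20) + l*(282*z^2 - 104*z + 4) - 240*z^3 - 20*z^2 + 20*z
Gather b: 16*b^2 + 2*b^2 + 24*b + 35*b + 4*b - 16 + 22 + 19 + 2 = 18*b^2 + 63*b + 27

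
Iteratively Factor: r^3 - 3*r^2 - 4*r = (r + 1)*(r^2 - 4*r) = (r - 4)*(r + 1)*(r)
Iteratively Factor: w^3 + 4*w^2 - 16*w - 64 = (w + 4)*(w^2 - 16) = (w - 4)*(w + 4)*(w + 4)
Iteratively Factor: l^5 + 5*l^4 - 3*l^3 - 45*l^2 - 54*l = (l + 3)*(l^4 + 2*l^3 - 9*l^2 - 18*l) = (l + 3)^2*(l^3 - l^2 - 6*l) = (l + 2)*(l + 3)^2*(l^2 - 3*l) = (l - 3)*(l + 2)*(l + 3)^2*(l)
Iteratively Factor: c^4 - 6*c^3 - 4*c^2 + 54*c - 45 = (c - 1)*(c^3 - 5*c^2 - 9*c + 45) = (c - 5)*(c - 1)*(c^2 - 9) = (c - 5)*(c - 3)*(c - 1)*(c + 3)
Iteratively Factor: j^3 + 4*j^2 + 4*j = (j)*(j^2 + 4*j + 4) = j*(j + 2)*(j + 2)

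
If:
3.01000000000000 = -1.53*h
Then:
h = -1.97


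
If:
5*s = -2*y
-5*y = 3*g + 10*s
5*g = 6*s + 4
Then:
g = -20/11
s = -24/11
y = 60/11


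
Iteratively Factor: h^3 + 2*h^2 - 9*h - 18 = (h + 2)*(h^2 - 9) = (h - 3)*(h + 2)*(h + 3)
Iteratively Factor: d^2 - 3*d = (d - 3)*(d)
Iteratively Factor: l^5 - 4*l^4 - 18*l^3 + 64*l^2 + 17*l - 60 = (l - 3)*(l^4 - l^3 - 21*l^2 + l + 20) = (l - 3)*(l - 1)*(l^3 - 21*l - 20) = (l - 3)*(l - 1)*(l + 1)*(l^2 - l - 20) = (l - 3)*(l - 1)*(l + 1)*(l + 4)*(l - 5)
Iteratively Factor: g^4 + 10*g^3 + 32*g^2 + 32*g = (g + 2)*(g^3 + 8*g^2 + 16*g) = (g + 2)*(g + 4)*(g^2 + 4*g) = g*(g + 2)*(g + 4)*(g + 4)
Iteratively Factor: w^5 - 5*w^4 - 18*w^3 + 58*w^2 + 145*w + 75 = (w + 3)*(w^4 - 8*w^3 + 6*w^2 + 40*w + 25) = (w + 1)*(w + 3)*(w^3 - 9*w^2 + 15*w + 25) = (w - 5)*(w + 1)*(w + 3)*(w^2 - 4*w - 5) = (w - 5)*(w + 1)^2*(w + 3)*(w - 5)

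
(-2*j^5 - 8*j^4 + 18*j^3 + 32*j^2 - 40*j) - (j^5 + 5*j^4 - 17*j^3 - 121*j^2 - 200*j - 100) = -3*j^5 - 13*j^4 + 35*j^3 + 153*j^2 + 160*j + 100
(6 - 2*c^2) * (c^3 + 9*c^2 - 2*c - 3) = -2*c^5 - 18*c^4 + 10*c^3 + 60*c^2 - 12*c - 18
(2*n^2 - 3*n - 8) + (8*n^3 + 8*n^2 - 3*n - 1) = 8*n^3 + 10*n^2 - 6*n - 9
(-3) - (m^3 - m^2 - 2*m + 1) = -m^3 + m^2 + 2*m - 4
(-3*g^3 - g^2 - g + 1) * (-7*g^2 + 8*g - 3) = 21*g^5 - 17*g^4 + 8*g^3 - 12*g^2 + 11*g - 3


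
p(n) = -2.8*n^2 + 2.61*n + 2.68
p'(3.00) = -14.19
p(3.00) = -14.69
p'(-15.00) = 86.61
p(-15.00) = -666.47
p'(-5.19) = 31.67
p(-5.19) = -86.29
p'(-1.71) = 12.19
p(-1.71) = -9.97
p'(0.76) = -1.65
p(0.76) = 3.05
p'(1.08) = -3.44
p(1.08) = 2.23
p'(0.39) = 0.43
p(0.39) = 3.27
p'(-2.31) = 15.55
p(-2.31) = -18.29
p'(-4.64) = 28.59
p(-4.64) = -69.71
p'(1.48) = -5.68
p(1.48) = 0.41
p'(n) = 2.61 - 5.6*n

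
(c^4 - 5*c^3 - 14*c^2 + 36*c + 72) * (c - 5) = c^5 - 10*c^4 + 11*c^3 + 106*c^2 - 108*c - 360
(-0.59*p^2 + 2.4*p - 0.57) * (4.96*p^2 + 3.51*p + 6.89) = -2.9264*p^4 + 9.8331*p^3 + 1.5317*p^2 + 14.5353*p - 3.9273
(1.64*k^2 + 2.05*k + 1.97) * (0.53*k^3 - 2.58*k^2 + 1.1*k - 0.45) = 0.8692*k^5 - 3.1447*k^4 - 2.4409*k^3 - 3.5656*k^2 + 1.2445*k - 0.8865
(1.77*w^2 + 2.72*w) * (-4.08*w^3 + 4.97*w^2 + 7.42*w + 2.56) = -7.2216*w^5 - 2.3007*w^4 + 26.6518*w^3 + 24.7136*w^2 + 6.9632*w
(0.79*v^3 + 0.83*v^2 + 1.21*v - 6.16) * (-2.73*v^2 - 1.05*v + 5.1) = -2.1567*v^5 - 3.0954*v^4 - 0.1458*v^3 + 19.7793*v^2 + 12.639*v - 31.416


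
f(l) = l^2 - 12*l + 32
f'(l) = 2*l - 12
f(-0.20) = 34.44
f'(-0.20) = -12.40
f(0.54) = 25.81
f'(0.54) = -10.92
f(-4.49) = 106.04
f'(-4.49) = -20.98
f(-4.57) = 107.72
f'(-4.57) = -21.14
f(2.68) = 7.02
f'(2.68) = -6.64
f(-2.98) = 76.64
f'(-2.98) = -17.96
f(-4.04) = 96.80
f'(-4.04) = -20.08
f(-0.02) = 32.24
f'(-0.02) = -12.04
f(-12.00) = 320.00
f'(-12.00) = -36.00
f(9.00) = 5.00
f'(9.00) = 6.00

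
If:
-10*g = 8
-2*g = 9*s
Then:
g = -4/5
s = 8/45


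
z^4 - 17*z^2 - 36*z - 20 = (z - 5)*(z + 1)*(z + 2)^2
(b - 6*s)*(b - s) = b^2 - 7*b*s + 6*s^2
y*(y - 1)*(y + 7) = y^3 + 6*y^2 - 7*y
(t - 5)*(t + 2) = t^2 - 3*t - 10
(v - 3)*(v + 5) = v^2 + 2*v - 15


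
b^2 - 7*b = b*(b - 7)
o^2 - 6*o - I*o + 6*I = (o - 6)*(o - I)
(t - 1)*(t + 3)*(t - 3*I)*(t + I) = t^4 + 2*t^3 - 2*I*t^3 - 4*I*t^2 + 6*t + 6*I*t - 9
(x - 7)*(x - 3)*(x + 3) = x^3 - 7*x^2 - 9*x + 63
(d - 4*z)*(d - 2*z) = d^2 - 6*d*z + 8*z^2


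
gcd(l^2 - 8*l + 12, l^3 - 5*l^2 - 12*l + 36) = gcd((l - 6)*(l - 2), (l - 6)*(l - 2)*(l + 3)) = l^2 - 8*l + 12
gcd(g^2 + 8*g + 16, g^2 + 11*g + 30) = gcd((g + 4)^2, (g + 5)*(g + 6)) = 1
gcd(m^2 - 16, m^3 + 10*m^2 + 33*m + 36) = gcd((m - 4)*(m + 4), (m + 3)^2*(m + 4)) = m + 4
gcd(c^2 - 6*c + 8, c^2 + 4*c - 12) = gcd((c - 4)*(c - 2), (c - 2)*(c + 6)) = c - 2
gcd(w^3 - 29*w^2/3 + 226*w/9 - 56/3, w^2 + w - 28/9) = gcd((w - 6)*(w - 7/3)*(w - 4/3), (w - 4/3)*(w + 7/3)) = w - 4/3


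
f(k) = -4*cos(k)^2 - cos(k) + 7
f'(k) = 8*sin(k)*cos(k) + sin(k)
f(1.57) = 7.00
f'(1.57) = 1.01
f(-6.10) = 2.15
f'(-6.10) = 1.62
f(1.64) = 7.05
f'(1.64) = 0.45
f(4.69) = 7.02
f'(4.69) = -0.82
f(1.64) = 7.05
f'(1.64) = 0.45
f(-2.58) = 4.98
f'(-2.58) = 3.07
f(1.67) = 7.06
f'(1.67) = 0.21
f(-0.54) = 3.20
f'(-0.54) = -4.04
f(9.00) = 4.59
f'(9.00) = -2.59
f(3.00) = 4.07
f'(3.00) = -0.98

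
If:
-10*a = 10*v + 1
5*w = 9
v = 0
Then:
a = -1/10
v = 0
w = 9/5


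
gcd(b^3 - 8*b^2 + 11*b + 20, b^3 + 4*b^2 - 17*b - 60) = b - 4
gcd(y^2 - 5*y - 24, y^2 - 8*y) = y - 8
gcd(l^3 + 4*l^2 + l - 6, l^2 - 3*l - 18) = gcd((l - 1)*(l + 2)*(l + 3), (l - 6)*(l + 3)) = l + 3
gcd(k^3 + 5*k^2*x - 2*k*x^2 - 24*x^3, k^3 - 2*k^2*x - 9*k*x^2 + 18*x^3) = -k^2 - k*x + 6*x^2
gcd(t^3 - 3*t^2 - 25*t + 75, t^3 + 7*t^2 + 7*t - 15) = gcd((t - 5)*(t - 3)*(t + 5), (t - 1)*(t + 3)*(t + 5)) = t + 5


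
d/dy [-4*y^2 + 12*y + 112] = 12 - 8*y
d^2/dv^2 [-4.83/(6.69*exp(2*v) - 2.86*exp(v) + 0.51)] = (-4.83*(13.38*exp(v) - 2.86)*(26.76*exp(v) - 5.72)*exp(v) + (129.2508*exp(v) - 13.8138)*(6.69*exp(2*v) - 2.86*exp(v) + 0.51))*exp(v)/(6.69*exp(2*v) - 2.86*exp(v) + 0.51)^3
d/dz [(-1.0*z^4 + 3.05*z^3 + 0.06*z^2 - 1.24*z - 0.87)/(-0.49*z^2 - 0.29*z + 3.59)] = (0.98*z^5 - 0.624499999999999*z^4 - 16.129*z^3 + 32.2235*z^2 - 0.4218*z - 4.7039)/(0.2401*z^4 + 0.2842*z^3 - 3.4341*z^2 - 2.0822*z + 12.8881)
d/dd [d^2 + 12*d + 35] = 2*d + 12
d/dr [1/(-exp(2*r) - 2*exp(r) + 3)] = 2*(exp(r) + 1)*exp(r)/(exp(2*r) + 2*exp(r) - 3)^2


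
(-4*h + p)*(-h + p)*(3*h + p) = 12*h^3 - 11*h^2*p - 2*h*p^2 + p^3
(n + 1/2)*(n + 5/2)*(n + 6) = n^3 + 9*n^2 + 77*n/4 + 15/2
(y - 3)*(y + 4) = y^2 + y - 12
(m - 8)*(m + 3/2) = m^2 - 13*m/2 - 12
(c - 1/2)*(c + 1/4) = c^2 - c/4 - 1/8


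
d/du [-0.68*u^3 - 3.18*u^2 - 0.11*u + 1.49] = -2.04*u^2 - 6.36*u - 0.11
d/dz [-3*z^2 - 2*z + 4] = -6*z - 2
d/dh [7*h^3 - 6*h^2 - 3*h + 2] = 21*h^2 - 12*h - 3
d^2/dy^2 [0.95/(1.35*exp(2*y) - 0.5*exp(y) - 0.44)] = ((0.475 - 5.13*exp(y))*(-1.35*exp(2*y) + 0.5*exp(y) + 0.44) - 0.95*(2.7*exp(y) - 0.5)*(5.4*exp(y) - 1.0)*exp(y))*exp(y)/(-1.35*exp(2*y) + 0.5*exp(y) + 0.44)^3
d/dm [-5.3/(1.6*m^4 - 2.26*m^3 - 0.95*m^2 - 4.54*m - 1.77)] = (33.92*m^3 - 35.934*m^2 - 10.07*m - 24.062)/(-1.6*m^4 + 2.26*m^3 + 0.95*m^2 + 4.54*m + 1.77)^2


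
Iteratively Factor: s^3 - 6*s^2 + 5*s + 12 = (s - 4)*(s^2 - 2*s - 3) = (s - 4)*(s + 1)*(s - 3)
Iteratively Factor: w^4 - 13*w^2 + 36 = (w - 2)*(w^3 + 2*w^2 - 9*w - 18) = (w - 2)*(w + 3)*(w^2 - w - 6) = (w - 3)*(w - 2)*(w + 3)*(w + 2)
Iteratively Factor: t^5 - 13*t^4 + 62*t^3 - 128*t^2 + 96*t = (t - 4)*(t^4 - 9*t^3 + 26*t^2 - 24*t) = (t - 4)*(t - 2)*(t^3 - 7*t^2 + 12*t) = (t - 4)*(t - 3)*(t - 2)*(t^2 - 4*t) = t*(t - 4)*(t - 3)*(t - 2)*(t - 4)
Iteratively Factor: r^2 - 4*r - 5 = (r - 5)*(r + 1)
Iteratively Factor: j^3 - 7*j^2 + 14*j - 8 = (j - 2)*(j^2 - 5*j + 4) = (j - 4)*(j - 2)*(j - 1)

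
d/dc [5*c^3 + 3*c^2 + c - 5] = 15*c^2 + 6*c + 1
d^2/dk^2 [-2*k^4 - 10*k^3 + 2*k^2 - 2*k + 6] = -24*k^2 - 60*k + 4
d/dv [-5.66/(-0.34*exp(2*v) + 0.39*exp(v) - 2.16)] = (2.2074 - 3.8488*exp(v))*exp(v)/(0.34*exp(2*v) - 0.39*exp(v) + 2.16)^2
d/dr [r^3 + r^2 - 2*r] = 3*r^2 + 2*r - 2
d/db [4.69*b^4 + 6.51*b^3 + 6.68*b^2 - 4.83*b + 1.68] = 18.76*b^3 + 19.53*b^2 + 13.36*b - 4.83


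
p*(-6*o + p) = -6*o*p + p^2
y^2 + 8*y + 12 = (y + 2)*(y + 6)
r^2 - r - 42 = (r - 7)*(r + 6)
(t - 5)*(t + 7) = t^2 + 2*t - 35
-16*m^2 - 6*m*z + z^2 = (-8*m + z)*(2*m + z)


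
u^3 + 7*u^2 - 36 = (u - 2)*(u + 3)*(u + 6)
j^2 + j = j*(j + 1)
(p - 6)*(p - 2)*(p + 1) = p^3 - 7*p^2 + 4*p + 12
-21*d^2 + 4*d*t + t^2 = (-3*d + t)*(7*d + t)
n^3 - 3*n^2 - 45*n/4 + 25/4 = (n - 5)*(n - 1/2)*(n + 5/2)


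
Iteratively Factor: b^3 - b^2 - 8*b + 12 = (b - 2)*(b^2 + b - 6) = (b - 2)^2*(b + 3)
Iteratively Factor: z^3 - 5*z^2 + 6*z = (z - 2)*(z^2 - 3*z) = (z - 3)*(z - 2)*(z)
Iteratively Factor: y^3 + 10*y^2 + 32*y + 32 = (y + 2)*(y^2 + 8*y + 16) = (y + 2)*(y + 4)*(y + 4)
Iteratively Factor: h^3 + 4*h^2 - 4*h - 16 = (h - 2)*(h^2 + 6*h + 8) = (h - 2)*(h + 2)*(h + 4)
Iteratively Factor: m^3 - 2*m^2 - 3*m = (m - 3)*(m^2 + m) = (m - 3)*(m + 1)*(m)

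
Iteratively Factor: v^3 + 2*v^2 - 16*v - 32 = (v + 2)*(v^2 - 16) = (v - 4)*(v + 2)*(v + 4)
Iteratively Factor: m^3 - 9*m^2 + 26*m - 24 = (m - 4)*(m^2 - 5*m + 6) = (m - 4)*(m - 3)*(m - 2)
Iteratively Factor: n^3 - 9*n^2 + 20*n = (n)*(n^2 - 9*n + 20) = n*(n - 4)*(n - 5)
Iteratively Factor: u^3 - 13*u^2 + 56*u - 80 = (u - 4)*(u^2 - 9*u + 20) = (u - 5)*(u - 4)*(u - 4)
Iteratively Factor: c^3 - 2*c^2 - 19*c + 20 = (c + 4)*(c^2 - 6*c + 5) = (c - 5)*(c + 4)*(c - 1)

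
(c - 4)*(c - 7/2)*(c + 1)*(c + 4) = c^4 - 5*c^3/2 - 39*c^2/2 + 40*c + 56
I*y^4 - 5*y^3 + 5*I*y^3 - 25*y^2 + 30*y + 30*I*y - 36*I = (y - 1)*(y + 6)*(y + 6*I)*(I*y + 1)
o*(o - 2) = o^2 - 2*o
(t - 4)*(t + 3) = t^2 - t - 12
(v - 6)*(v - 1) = v^2 - 7*v + 6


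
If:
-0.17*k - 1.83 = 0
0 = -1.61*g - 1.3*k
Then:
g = 8.69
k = -10.76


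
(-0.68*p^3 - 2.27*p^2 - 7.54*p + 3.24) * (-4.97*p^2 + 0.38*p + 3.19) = 3.3796*p^5 + 11.0235*p^4 + 34.442*p^3 - 26.2093*p^2 - 22.8214*p + 10.3356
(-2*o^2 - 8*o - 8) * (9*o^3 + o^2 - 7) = -18*o^5 - 74*o^4 - 80*o^3 + 6*o^2 + 56*o + 56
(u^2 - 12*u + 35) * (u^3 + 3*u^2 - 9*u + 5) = u^5 - 9*u^4 - 10*u^3 + 218*u^2 - 375*u + 175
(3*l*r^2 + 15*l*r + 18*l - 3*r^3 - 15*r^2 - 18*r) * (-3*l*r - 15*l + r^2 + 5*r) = -9*l^2*r^3 - 90*l^2*r^2 - 279*l^2*r - 270*l^2 + 12*l*r^4 + 120*l*r^3 + 372*l*r^2 + 360*l*r - 3*r^5 - 30*r^4 - 93*r^3 - 90*r^2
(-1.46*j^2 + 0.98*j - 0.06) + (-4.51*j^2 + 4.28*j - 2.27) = -5.97*j^2 + 5.26*j - 2.33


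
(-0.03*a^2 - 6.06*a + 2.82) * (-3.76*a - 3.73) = 0.1128*a^3 + 22.8975*a^2 + 12.0006*a - 10.5186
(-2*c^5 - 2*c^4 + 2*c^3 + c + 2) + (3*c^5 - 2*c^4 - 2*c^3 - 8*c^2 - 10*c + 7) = c^5 - 4*c^4 - 8*c^2 - 9*c + 9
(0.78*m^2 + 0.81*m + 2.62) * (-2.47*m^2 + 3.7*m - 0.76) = -1.9266*m^4 + 0.8853*m^3 - 4.0672*m^2 + 9.0784*m - 1.9912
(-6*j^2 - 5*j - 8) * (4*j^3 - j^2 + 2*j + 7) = -24*j^5 - 14*j^4 - 39*j^3 - 44*j^2 - 51*j - 56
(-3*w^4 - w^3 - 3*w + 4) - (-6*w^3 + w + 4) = -3*w^4 + 5*w^3 - 4*w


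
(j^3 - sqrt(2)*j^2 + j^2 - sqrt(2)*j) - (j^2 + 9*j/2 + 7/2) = j^3 - sqrt(2)*j^2 - 9*j/2 - sqrt(2)*j - 7/2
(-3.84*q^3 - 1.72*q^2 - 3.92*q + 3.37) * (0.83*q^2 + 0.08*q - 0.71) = -3.1872*q^5 - 1.7348*q^4 - 0.6648*q^3 + 3.7047*q^2 + 3.0528*q - 2.3927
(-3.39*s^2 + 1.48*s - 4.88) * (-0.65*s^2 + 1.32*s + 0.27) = 2.2035*s^4 - 5.4368*s^3 + 4.2103*s^2 - 6.042*s - 1.3176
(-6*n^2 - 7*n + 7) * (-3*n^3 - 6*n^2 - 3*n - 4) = 18*n^5 + 57*n^4 + 39*n^3 + 3*n^2 + 7*n - 28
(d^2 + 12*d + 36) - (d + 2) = d^2 + 11*d + 34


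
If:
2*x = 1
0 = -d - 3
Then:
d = -3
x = 1/2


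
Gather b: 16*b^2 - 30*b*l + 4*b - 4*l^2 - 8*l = 16*b^2 + b*(4 - 30*l) - 4*l^2 - 8*l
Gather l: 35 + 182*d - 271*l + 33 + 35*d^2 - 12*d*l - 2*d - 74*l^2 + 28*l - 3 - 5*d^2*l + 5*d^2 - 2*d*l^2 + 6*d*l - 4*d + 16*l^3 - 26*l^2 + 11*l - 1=40*d^2 + 176*d + 16*l^3 + l^2*(-2*d - 100) + l*(-5*d^2 - 6*d - 232) + 64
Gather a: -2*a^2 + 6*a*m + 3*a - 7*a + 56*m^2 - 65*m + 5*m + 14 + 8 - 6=-2*a^2 + a*(6*m - 4) + 56*m^2 - 60*m + 16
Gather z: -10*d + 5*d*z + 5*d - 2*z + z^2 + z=-5*d + z^2 + z*(5*d - 1)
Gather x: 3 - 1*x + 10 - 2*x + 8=21 - 3*x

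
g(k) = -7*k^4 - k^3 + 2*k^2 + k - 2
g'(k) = -28*k^3 - 3*k^2 + 4*k + 1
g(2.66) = -354.46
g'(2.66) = -536.58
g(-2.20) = -147.85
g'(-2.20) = 275.82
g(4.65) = -3327.38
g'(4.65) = -2860.52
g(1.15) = -11.97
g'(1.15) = -40.95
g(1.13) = -11.17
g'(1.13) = -38.71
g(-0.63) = -2.69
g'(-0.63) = 4.29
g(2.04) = -121.36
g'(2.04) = -241.04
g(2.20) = -164.75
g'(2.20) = -302.86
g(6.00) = -9212.00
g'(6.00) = -6131.00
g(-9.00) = -45047.00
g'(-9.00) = 20134.00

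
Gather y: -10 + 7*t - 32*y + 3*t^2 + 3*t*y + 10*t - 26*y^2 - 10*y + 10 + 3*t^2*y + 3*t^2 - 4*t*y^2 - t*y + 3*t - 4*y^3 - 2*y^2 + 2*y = 6*t^2 + 20*t - 4*y^3 + y^2*(-4*t - 28) + y*(3*t^2 + 2*t - 40)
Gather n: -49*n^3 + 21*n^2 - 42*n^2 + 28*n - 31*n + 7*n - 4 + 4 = -49*n^3 - 21*n^2 + 4*n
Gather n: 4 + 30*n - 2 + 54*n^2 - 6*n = 54*n^2 + 24*n + 2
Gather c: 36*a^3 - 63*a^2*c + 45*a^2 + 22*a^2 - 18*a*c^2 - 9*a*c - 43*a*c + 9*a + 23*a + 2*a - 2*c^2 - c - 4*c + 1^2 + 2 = 36*a^3 + 67*a^2 + 34*a + c^2*(-18*a - 2) + c*(-63*a^2 - 52*a - 5) + 3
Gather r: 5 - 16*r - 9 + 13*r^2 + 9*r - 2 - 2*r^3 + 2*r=-2*r^3 + 13*r^2 - 5*r - 6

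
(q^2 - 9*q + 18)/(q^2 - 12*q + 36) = (q - 3)/(q - 6)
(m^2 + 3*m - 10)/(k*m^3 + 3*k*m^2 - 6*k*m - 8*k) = (m + 5)/(k*(m^2 + 5*m + 4))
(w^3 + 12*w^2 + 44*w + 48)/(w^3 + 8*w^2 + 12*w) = (w + 4)/w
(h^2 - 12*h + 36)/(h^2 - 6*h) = (h - 6)/h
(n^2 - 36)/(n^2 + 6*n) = (n - 6)/n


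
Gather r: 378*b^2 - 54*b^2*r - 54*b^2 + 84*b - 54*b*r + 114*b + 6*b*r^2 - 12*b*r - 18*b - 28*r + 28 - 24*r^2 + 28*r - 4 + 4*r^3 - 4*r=324*b^2 + 180*b + 4*r^3 + r^2*(6*b - 24) + r*(-54*b^2 - 66*b - 4) + 24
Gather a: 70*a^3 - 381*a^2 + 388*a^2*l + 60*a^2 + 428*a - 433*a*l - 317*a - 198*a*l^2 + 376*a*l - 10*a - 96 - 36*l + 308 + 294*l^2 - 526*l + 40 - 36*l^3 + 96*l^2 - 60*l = 70*a^3 + a^2*(388*l - 321) + a*(-198*l^2 - 57*l + 101) - 36*l^3 + 390*l^2 - 622*l + 252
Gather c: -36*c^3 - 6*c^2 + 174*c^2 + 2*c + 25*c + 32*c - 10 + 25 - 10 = -36*c^3 + 168*c^2 + 59*c + 5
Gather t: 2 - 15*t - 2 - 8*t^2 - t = -8*t^2 - 16*t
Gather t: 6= 6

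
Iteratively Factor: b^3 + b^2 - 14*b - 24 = (b - 4)*(b^2 + 5*b + 6) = (b - 4)*(b + 3)*(b + 2)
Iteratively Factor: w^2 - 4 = (w - 2)*(w + 2)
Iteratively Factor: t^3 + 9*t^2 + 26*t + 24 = (t + 2)*(t^2 + 7*t + 12) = (t + 2)*(t + 3)*(t + 4)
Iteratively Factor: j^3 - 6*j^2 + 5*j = (j - 1)*(j^2 - 5*j) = j*(j - 1)*(j - 5)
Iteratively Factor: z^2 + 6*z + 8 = (z + 2)*(z + 4)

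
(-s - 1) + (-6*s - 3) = -7*s - 4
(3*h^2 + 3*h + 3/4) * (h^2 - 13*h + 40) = 3*h^4 - 36*h^3 + 327*h^2/4 + 441*h/4 + 30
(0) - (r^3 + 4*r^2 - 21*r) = -r^3 - 4*r^2 + 21*r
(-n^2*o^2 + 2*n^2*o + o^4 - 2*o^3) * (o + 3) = -n^2*o^3 - n^2*o^2 + 6*n^2*o + o^5 + o^4 - 6*o^3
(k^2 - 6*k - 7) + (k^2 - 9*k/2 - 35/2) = 2*k^2 - 21*k/2 - 49/2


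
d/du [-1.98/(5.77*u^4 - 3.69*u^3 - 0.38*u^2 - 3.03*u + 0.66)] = (45.6984*u^3 - 21.9186*u^2 - 1.5048*u - 5.9994)/(-5.77*u^4 + 3.69*u^3 + 0.38*u^2 + 3.03*u - 0.66)^2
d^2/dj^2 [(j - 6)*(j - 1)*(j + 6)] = 6*j - 2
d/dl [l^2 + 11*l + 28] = 2*l + 11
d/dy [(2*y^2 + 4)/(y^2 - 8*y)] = 8*(-2*y^2 - y + 4)/(y^2*(y^2 - 16*y + 64))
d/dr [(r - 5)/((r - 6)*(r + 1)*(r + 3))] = (-2*r^3 + 17*r^2 - 20*r - 123)/(r^6 - 4*r^5 - 38*r^4 + 48*r^3 + 513*r^2 + 756*r + 324)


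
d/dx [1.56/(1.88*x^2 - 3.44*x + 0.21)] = (5.3664 - 5.8656*x)/(1.88*x^2 - 3.44*x + 0.21)^2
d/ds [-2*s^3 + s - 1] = 1 - 6*s^2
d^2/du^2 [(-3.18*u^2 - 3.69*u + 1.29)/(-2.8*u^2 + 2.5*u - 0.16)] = (102.3792*u^3 - 69.22944*u^2 + 44.26128*u - 11.854344)/(21.952*u^6 - 58.8*u^5 + 56.2632*u^4 - 22.345*u^3 + 3.21504*u^2 - 0.192*u + 0.004096)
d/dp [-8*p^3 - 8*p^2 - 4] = 8*p*(-3*p - 2)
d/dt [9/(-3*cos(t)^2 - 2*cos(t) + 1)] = -18*(3*cos(t) + 1)*sin(t)/(3*cos(t)^2 + 2*cos(t) - 1)^2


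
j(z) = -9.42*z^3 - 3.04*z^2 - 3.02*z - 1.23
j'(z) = -28.26*z^2 - 6.08*z - 3.02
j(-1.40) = 22.89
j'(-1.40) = -49.90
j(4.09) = -708.93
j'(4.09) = -500.62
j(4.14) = -734.26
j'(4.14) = -512.56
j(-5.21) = 1264.17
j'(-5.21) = -738.44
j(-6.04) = 1981.79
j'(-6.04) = -997.27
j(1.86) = -77.98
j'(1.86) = -112.10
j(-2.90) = 211.71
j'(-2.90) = -223.05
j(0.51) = -4.81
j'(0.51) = -13.47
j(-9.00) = 6646.89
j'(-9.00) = -2237.36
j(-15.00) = 31152.57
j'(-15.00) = -6270.32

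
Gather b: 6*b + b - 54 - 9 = 7*b - 63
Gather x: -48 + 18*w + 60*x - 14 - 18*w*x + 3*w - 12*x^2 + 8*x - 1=21*w - 12*x^2 + x*(68 - 18*w) - 63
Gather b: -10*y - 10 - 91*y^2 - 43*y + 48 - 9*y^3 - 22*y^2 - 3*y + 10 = -9*y^3 - 113*y^2 - 56*y + 48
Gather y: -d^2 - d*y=-d^2 - d*y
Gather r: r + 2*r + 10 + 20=3*r + 30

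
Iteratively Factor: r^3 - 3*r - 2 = (r - 2)*(r^2 + 2*r + 1) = (r - 2)*(r + 1)*(r + 1)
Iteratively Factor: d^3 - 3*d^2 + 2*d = (d - 1)*(d^2 - 2*d) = (d - 2)*(d - 1)*(d)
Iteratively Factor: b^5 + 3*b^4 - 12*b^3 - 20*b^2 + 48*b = (b - 2)*(b^4 + 5*b^3 - 2*b^2 - 24*b) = b*(b - 2)*(b^3 + 5*b^2 - 2*b - 24) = b*(b - 2)*(b + 3)*(b^2 + 2*b - 8) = b*(b - 2)*(b + 3)*(b + 4)*(b - 2)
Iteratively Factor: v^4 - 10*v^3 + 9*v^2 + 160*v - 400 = (v - 5)*(v^3 - 5*v^2 - 16*v + 80) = (v - 5)*(v + 4)*(v^2 - 9*v + 20) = (v - 5)^2*(v + 4)*(v - 4)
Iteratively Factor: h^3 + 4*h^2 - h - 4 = (h - 1)*(h^2 + 5*h + 4) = (h - 1)*(h + 1)*(h + 4)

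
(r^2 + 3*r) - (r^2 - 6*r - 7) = 9*r + 7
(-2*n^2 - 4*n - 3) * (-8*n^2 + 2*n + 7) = 16*n^4 + 28*n^3 + 2*n^2 - 34*n - 21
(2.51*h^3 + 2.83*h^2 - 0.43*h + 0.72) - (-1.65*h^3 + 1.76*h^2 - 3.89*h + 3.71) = 4.16*h^3 + 1.07*h^2 + 3.46*h - 2.99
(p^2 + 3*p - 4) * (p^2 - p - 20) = p^4 + 2*p^3 - 27*p^2 - 56*p + 80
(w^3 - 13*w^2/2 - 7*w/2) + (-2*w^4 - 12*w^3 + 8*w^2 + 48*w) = -2*w^4 - 11*w^3 + 3*w^2/2 + 89*w/2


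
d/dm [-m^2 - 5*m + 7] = -2*m - 5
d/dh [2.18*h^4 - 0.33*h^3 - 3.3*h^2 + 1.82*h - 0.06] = 8.72*h^3 - 0.99*h^2 - 6.6*h + 1.82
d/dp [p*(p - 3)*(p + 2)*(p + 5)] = 4*p^3 + 12*p^2 - 22*p - 30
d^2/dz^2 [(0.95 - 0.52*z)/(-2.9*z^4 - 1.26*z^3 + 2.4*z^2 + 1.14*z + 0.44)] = (52.4784*z^7 - 129.38872*z^6 - 120.900888*z^5 + 101.7972*z^4 + 79.282256*z^3 - 35.731464*z^2 - 22.05*z - 0.984504)/(24.389*z^12 + 31.7898*z^11 - 46.73988*z^10 - 79.379424*z^9 + 2.58672*z^8 + 54.303048*z^7 + 34.445448*z^6 + 1.924488*z^5 - 11.483904*z^4 - 7.972776*z^3 - 3.109392*z^2 - 0.662112*z - 0.085184)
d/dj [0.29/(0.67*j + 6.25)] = -0.1943/(0.67*j + 6.25)^2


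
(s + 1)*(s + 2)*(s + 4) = s^3 + 7*s^2 + 14*s + 8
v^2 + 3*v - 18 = (v - 3)*(v + 6)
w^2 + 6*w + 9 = (w + 3)^2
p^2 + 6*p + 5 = (p + 1)*(p + 5)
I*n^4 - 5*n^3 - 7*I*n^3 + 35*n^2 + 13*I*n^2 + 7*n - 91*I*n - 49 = (n - 7)*(n - I)*(n + 7*I)*(I*n + 1)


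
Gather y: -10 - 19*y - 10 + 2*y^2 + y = 2*y^2 - 18*y - 20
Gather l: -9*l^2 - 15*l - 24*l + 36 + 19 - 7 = -9*l^2 - 39*l + 48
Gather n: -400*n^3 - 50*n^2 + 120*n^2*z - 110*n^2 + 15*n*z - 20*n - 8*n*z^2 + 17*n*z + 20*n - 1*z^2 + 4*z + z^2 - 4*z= -400*n^3 + n^2*(120*z - 160) + n*(-8*z^2 + 32*z)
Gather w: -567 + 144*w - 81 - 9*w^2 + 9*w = -9*w^2 + 153*w - 648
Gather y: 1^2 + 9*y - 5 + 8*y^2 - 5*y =8*y^2 + 4*y - 4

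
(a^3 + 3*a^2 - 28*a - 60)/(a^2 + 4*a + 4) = (a^2 + a - 30)/(a + 2)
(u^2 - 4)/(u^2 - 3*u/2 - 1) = 2*(u + 2)/(2*u + 1)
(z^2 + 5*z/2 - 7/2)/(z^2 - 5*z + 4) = (z + 7/2)/(z - 4)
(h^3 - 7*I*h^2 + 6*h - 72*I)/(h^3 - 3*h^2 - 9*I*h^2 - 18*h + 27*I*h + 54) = (h^2 - I*h + 12)/(h^2 - 3*h*(1 + I) + 9*I)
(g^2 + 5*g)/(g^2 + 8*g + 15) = g/(g + 3)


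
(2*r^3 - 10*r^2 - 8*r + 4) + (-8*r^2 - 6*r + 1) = 2*r^3 - 18*r^2 - 14*r + 5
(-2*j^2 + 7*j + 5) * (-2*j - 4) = 4*j^3 - 6*j^2 - 38*j - 20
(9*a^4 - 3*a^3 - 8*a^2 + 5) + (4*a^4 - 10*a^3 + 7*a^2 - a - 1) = 13*a^4 - 13*a^3 - a^2 - a + 4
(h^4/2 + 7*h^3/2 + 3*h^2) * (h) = h^5/2 + 7*h^4/2 + 3*h^3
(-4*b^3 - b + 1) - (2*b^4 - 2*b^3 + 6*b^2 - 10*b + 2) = -2*b^4 - 2*b^3 - 6*b^2 + 9*b - 1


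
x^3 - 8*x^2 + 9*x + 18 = (x - 6)*(x - 3)*(x + 1)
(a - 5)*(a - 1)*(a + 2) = a^3 - 4*a^2 - 7*a + 10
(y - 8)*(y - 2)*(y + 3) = y^3 - 7*y^2 - 14*y + 48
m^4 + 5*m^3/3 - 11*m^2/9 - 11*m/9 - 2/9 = (m - 1)*(m + 1/3)^2*(m + 2)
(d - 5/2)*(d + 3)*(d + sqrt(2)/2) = d^3 + d^2/2 + sqrt(2)*d^2/2 - 15*d/2 + sqrt(2)*d/4 - 15*sqrt(2)/4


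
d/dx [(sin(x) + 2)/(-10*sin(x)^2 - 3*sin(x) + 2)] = (10*sin(x)^2 + 40*sin(x) + 8)*cos(x)/(10*sin(x)^2 + 3*sin(x) - 2)^2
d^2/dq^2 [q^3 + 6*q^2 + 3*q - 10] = 6*q + 12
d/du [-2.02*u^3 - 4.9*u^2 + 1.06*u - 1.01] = -6.06*u^2 - 9.8*u + 1.06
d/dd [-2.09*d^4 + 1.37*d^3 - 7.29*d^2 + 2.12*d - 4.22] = -8.36*d^3 + 4.11*d^2 - 14.58*d + 2.12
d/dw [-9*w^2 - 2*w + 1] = -18*w - 2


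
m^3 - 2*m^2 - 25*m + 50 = (m - 5)*(m - 2)*(m + 5)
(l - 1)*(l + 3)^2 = l^3 + 5*l^2 + 3*l - 9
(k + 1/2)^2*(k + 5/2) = k^3 + 7*k^2/2 + 11*k/4 + 5/8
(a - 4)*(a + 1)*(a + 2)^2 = a^4 + a^3 - 12*a^2 - 28*a - 16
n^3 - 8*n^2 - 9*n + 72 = (n - 8)*(n - 3)*(n + 3)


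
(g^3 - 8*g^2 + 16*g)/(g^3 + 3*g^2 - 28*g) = (g - 4)/(g + 7)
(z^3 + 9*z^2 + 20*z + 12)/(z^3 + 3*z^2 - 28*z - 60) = (z + 1)/(z - 5)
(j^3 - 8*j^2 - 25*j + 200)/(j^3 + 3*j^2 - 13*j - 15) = (j^2 - 13*j + 40)/(j^2 - 2*j - 3)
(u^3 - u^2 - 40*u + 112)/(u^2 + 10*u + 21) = (u^2 - 8*u + 16)/(u + 3)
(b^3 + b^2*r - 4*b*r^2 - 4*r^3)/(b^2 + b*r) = b - 4*r^2/b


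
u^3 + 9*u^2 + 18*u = u*(u + 3)*(u + 6)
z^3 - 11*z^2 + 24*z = z*(z - 8)*(z - 3)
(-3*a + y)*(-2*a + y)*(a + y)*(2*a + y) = 12*a^4 + 8*a^3*y - 7*a^2*y^2 - 2*a*y^3 + y^4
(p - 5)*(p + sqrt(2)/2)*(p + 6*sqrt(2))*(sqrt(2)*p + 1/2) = sqrt(2)*p^4 - 5*sqrt(2)*p^3 + 27*p^3/2 - 135*p^2/2 + 37*sqrt(2)*p^2/4 - 185*sqrt(2)*p/4 + 3*p - 15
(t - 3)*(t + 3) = t^2 - 9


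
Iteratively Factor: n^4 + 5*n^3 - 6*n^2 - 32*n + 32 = (n - 2)*(n^3 + 7*n^2 + 8*n - 16) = (n - 2)*(n + 4)*(n^2 + 3*n - 4) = (n - 2)*(n + 4)^2*(n - 1)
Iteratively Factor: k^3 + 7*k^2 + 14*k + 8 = (k + 4)*(k^2 + 3*k + 2) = (k + 1)*(k + 4)*(k + 2)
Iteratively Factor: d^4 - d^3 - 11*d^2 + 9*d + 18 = (d - 3)*(d^3 + 2*d^2 - 5*d - 6) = (d - 3)*(d + 1)*(d^2 + d - 6) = (d - 3)*(d + 1)*(d + 3)*(d - 2)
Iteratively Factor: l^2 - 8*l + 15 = (l - 3)*(l - 5)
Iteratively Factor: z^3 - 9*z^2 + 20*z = (z - 5)*(z^2 - 4*z) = (z - 5)*(z - 4)*(z)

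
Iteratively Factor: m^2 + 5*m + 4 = (m + 1)*(m + 4)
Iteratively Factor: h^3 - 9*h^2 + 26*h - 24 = (h - 2)*(h^2 - 7*h + 12) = (h - 3)*(h - 2)*(h - 4)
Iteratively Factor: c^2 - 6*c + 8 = (c - 4)*(c - 2)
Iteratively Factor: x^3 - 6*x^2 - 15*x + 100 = (x - 5)*(x^2 - x - 20) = (x - 5)*(x + 4)*(x - 5)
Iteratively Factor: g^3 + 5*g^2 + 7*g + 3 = (g + 1)*(g^2 + 4*g + 3) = (g + 1)*(g + 3)*(g + 1)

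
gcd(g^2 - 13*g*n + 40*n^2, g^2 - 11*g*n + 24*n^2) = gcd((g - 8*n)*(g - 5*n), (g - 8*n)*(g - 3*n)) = g - 8*n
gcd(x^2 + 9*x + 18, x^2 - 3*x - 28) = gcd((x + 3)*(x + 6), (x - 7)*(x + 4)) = 1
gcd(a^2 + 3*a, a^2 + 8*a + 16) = 1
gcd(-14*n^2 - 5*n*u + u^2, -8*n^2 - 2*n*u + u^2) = 2*n + u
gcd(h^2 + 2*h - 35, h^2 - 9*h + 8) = 1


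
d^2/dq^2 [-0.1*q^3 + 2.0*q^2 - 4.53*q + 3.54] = 4.0 - 0.6*q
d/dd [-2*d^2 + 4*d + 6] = 4 - 4*d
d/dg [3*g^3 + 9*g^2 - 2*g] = 9*g^2 + 18*g - 2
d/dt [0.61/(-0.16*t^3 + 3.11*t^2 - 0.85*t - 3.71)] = (0.2928*t^2 - 3.7942*t + 0.5185)/(0.16*t^3 - 3.11*t^2 + 0.85*t + 3.71)^2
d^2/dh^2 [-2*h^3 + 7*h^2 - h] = 14 - 12*h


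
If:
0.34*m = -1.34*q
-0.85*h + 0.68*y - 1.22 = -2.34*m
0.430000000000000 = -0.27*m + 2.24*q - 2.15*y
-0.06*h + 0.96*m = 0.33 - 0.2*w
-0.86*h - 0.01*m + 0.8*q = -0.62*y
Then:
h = -0.40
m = 0.49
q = -0.12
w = -0.82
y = -0.39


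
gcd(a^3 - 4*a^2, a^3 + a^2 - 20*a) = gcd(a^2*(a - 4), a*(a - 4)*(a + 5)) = a^2 - 4*a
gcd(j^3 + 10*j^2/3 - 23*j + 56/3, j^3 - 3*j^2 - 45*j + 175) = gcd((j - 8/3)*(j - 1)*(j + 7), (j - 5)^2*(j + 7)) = j + 7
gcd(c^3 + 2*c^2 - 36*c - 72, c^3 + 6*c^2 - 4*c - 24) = c^2 + 8*c + 12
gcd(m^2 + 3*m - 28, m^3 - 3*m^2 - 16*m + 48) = m - 4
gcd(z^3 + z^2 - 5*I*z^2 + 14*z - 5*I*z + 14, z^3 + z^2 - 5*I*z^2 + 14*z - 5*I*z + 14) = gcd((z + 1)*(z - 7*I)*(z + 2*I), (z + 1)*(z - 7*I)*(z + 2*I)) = z^3 + z^2*(1 - 5*I) + z*(14 - 5*I) + 14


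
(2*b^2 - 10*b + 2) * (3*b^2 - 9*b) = 6*b^4 - 48*b^3 + 96*b^2 - 18*b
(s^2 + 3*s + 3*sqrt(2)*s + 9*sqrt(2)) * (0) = 0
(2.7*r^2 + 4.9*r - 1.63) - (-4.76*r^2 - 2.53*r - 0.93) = 7.46*r^2 + 7.43*r - 0.7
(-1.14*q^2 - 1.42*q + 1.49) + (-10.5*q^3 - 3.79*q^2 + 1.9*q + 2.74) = -10.5*q^3 - 4.93*q^2 + 0.48*q + 4.23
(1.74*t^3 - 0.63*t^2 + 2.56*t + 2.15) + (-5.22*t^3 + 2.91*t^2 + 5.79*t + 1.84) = -3.48*t^3 + 2.28*t^2 + 8.35*t + 3.99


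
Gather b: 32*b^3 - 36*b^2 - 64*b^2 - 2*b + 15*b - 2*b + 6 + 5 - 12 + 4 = 32*b^3 - 100*b^2 + 11*b + 3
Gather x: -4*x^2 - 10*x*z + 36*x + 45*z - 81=-4*x^2 + x*(36 - 10*z) + 45*z - 81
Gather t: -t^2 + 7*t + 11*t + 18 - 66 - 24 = -t^2 + 18*t - 72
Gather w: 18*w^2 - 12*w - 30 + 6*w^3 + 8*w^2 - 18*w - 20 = 6*w^3 + 26*w^2 - 30*w - 50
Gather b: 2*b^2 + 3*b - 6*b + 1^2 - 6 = 2*b^2 - 3*b - 5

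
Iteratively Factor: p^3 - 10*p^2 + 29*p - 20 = (p - 4)*(p^2 - 6*p + 5) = (p - 4)*(p - 1)*(p - 5)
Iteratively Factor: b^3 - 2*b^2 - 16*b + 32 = (b - 2)*(b^2 - 16) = (b - 4)*(b - 2)*(b + 4)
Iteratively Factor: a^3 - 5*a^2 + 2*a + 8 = (a - 2)*(a^2 - 3*a - 4) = (a - 2)*(a + 1)*(a - 4)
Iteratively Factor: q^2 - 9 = (q + 3)*(q - 3)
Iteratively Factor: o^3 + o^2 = (o)*(o^2 + o) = o*(o + 1)*(o)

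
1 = 1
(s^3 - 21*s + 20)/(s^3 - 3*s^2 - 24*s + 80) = (s - 1)/(s - 4)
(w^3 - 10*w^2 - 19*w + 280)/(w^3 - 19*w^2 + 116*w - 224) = (w + 5)/(w - 4)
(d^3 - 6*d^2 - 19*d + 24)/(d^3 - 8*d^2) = 1 + 2/d - 3/d^2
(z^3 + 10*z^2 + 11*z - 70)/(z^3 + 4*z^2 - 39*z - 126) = (z^2 + 3*z - 10)/(z^2 - 3*z - 18)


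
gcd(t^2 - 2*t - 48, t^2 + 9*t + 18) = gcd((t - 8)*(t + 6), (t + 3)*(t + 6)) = t + 6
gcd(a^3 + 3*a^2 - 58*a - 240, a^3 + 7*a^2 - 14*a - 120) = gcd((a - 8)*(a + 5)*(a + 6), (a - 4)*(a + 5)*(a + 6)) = a^2 + 11*a + 30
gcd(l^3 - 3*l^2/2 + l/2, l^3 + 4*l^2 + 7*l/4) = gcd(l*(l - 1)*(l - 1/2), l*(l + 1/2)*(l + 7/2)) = l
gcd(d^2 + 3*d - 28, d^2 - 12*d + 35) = 1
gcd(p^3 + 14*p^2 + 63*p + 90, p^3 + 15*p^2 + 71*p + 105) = p^2 + 8*p + 15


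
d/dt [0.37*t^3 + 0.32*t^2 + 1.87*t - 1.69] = 1.11*t^2 + 0.64*t + 1.87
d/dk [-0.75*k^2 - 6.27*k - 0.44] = -1.5*k - 6.27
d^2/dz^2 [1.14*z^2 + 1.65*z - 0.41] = 2.28000000000000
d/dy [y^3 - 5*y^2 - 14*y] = 3*y^2 - 10*y - 14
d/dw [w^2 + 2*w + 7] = 2*w + 2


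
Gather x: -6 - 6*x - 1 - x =-7*x - 7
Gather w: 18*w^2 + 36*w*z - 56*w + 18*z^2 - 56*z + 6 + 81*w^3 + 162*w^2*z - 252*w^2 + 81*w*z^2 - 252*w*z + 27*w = 81*w^3 + w^2*(162*z - 234) + w*(81*z^2 - 216*z - 29) + 18*z^2 - 56*z + 6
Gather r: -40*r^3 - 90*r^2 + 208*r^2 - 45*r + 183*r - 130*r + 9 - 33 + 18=-40*r^3 + 118*r^2 + 8*r - 6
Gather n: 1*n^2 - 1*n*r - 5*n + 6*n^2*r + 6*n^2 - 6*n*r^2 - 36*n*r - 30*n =n^2*(6*r + 7) + n*(-6*r^2 - 37*r - 35)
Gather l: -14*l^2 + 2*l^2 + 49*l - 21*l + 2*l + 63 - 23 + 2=-12*l^2 + 30*l + 42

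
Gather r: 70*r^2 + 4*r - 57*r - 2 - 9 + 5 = 70*r^2 - 53*r - 6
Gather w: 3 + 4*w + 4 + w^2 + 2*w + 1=w^2 + 6*w + 8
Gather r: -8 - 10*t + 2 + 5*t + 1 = -5*t - 5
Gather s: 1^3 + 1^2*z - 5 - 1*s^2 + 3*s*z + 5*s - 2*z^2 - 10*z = -s^2 + s*(3*z + 5) - 2*z^2 - 9*z - 4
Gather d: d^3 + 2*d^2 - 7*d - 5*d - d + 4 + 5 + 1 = d^3 + 2*d^2 - 13*d + 10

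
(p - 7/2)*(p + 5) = p^2 + 3*p/2 - 35/2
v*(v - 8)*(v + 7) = v^3 - v^2 - 56*v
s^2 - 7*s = s*(s - 7)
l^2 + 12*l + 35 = (l + 5)*(l + 7)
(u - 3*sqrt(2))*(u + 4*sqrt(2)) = u^2 + sqrt(2)*u - 24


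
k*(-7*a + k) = -7*a*k + k^2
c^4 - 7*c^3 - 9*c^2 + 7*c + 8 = (c - 8)*(c - 1)*(c + 1)^2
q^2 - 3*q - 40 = (q - 8)*(q + 5)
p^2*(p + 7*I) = p^3 + 7*I*p^2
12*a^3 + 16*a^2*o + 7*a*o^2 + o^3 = (2*a + o)^2*(3*a + o)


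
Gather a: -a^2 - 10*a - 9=-a^2 - 10*a - 9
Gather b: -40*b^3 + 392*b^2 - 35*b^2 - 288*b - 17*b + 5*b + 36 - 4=-40*b^3 + 357*b^2 - 300*b + 32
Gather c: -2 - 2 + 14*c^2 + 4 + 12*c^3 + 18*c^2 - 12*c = 12*c^3 + 32*c^2 - 12*c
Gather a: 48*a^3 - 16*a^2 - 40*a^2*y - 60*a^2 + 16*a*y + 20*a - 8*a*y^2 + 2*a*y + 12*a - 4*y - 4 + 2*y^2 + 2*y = 48*a^3 + a^2*(-40*y - 76) + a*(-8*y^2 + 18*y + 32) + 2*y^2 - 2*y - 4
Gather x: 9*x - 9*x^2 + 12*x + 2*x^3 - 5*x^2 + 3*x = 2*x^3 - 14*x^2 + 24*x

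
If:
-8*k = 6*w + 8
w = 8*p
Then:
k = -3*w/4 - 1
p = w/8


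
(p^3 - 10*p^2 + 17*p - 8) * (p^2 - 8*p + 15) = p^5 - 18*p^4 + 112*p^3 - 294*p^2 + 319*p - 120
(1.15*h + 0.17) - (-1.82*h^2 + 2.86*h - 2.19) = 1.82*h^2 - 1.71*h + 2.36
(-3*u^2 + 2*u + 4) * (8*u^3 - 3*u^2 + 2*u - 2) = -24*u^5 + 25*u^4 + 20*u^3 - 2*u^2 + 4*u - 8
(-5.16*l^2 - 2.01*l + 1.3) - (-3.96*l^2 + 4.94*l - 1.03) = -1.2*l^2 - 6.95*l + 2.33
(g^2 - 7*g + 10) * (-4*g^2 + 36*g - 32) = -4*g^4 + 64*g^3 - 324*g^2 + 584*g - 320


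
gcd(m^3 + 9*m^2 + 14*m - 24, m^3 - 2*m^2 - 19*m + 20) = m^2 + 3*m - 4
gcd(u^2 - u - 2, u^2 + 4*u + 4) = 1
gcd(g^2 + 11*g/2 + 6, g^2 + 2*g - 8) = g + 4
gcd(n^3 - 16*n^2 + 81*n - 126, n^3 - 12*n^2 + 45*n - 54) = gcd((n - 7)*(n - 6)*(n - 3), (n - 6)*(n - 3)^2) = n^2 - 9*n + 18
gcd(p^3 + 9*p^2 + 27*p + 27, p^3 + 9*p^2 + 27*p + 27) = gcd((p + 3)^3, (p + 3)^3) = p^3 + 9*p^2 + 27*p + 27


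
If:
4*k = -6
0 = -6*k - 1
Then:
No Solution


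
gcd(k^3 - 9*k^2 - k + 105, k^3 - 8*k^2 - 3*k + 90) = k^2 - 2*k - 15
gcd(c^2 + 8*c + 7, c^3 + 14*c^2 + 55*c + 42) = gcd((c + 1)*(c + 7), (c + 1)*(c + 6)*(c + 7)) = c^2 + 8*c + 7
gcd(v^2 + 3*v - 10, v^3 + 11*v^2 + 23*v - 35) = v + 5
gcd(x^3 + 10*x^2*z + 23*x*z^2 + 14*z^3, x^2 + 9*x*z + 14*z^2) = x^2 + 9*x*z + 14*z^2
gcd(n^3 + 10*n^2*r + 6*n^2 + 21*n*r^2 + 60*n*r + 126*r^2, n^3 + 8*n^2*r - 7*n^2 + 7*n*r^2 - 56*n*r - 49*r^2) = n + 7*r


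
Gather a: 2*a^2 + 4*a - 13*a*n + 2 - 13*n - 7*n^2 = 2*a^2 + a*(4 - 13*n) - 7*n^2 - 13*n + 2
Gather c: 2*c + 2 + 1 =2*c + 3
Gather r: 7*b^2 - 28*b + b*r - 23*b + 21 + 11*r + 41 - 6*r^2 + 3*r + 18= 7*b^2 - 51*b - 6*r^2 + r*(b + 14) + 80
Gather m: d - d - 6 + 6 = 0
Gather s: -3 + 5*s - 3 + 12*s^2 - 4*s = 12*s^2 + s - 6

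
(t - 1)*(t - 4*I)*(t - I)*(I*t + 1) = I*t^4 + 6*t^3 - I*t^3 - 6*t^2 - 9*I*t^2 - 4*t + 9*I*t + 4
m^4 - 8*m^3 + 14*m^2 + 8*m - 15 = (m - 5)*(m - 3)*(m - 1)*(m + 1)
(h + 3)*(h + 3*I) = h^2 + 3*h + 3*I*h + 9*I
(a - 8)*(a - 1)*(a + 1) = a^3 - 8*a^2 - a + 8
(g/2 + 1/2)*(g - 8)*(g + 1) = g^3/2 - 3*g^2 - 15*g/2 - 4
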